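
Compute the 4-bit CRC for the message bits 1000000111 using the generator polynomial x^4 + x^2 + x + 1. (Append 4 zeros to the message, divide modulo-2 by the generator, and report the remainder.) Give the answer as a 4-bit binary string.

Append 4 zeros: 10000001110000. Divide by 10111 (XOR where the leading bit is 1):
  pos 0: 10000 XOR 10111 = 00111
  pos 2: 11100 XOR 10111 = 01011
  pos 3: 10111 XOR 10111 = 00000
  pos 8: 11000 XOR 10111 = 01111
  pos 9: 11110 XOR 10111 = 01001
Remainder (last 4 bits) = 1001. This is the CRC / FCS.

1001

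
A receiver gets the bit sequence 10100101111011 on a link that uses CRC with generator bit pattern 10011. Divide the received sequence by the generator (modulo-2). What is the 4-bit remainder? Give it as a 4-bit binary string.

Modulo-2 division of 10100101111011 by 10011:
  pos 0: 10100 XOR 10011 = 00111
  pos 2: 11110 XOR 10011 = 01101
  pos 3: 11011 XOR 10011 = 01000
  pos 4: 10001 XOR 10011 = 00010
  pos 7: 10110 XOR 10011 = 00101
  pos 9: 10111 XOR 10011 = 00100
Remainder = 0100 (nonzero — an error is detected).

0100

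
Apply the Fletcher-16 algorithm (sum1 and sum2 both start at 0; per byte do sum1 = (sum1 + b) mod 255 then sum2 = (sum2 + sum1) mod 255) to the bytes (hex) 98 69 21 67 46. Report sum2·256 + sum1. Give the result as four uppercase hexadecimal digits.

Running sums (mod 255):
  after byte 0 (98): sum1=152, sum2=152
  after byte 1 (69): sum1=2, sum2=154
  after byte 2 (21): sum1=35, sum2=189
  after byte 3 (67): sum1=138, sum2=72
  after byte 4 (46): sum1=208, sum2=25
Checksum = sum2·256 + sum1 = 25·256 + 208 = 6608 = 0x19D0.

19D0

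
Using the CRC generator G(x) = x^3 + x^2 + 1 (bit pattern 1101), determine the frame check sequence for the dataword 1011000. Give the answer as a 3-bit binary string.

Append 3 zeros: 1011000000. Divide by 1101 (XOR where the leading bit is 1):
  pos 0: 1011 XOR 1101 = 0110
  pos 1: 1100 XOR 1101 = 0001
  pos 4: 1000 XOR 1101 = 0101
  pos 5: 1010 XOR 1101 = 0111
  pos 6: 1110 XOR 1101 = 0011
Remainder (last 3 bits) = 011. This is the CRC / FCS.

011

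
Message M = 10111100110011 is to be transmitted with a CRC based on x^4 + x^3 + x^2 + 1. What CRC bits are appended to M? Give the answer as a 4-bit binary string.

Append 4 zeros: 101111001100110000. Divide by 11101 (XOR where the leading bit is 1):
  pos 0: 10111 XOR 11101 = 01010
  pos 1: 10101 XOR 11101 = 01000
  pos 2: 10000 XOR 11101 = 01101
  pos 3: 11010 XOR 11101 = 00111
  pos 5: 11111 XOR 11101 = 00010
  pos 8: 10001 XOR 11101 = 01100
  pos 9: 11001 XOR 11101 = 00100
  pos 11: 10000 XOR 11101 = 01101
  pos 12: 11010 XOR 11101 = 00111
Remainder (last 4 bits) = 1110. This is the CRC / FCS.

1110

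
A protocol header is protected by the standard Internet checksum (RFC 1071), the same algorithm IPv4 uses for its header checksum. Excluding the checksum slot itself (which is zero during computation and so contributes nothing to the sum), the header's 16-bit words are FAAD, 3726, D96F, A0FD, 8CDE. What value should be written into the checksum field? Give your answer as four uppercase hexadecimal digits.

C6DF

One's-complement addition (fold any carry out of bit 15 back into bit 0):
  0xFAAD + 0x3726 = 0x131D3 → wrap carry → 0x31D4
  0x31D4 + 0xD96F = 0x10B43 → wrap carry → 0x0B44
  0x0B44 + 0xA0FD = 0x0AC41
  0xAC41 + 0x8CDE = 0x1391F → wrap carry → 0x3920
One's-complement sum = 0x3920.
Checksum = ~0x3920 & 0xFFFF = 0xC6DF.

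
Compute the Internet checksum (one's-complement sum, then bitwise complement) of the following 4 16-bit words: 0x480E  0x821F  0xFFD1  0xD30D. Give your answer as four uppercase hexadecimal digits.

One's-complement addition (fold any carry out of bit 15 back into bit 0):
  0x480E + 0x821F = 0x0CA2D
  0xCA2D + 0xFFD1 = 0x1C9FE → wrap carry → 0xC9FF
  0xC9FF + 0xD30D = 0x19D0C → wrap carry → 0x9D0D
One's-complement sum = 0x9D0D.
Checksum = ~0x9D0D & 0xFFFF = 0x62F2.

62F2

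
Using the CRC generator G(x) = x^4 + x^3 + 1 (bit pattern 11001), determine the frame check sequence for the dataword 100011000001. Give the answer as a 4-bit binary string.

1111

Append 4 zeros: 1000110000010000. Divide by 11001 (XOR where the leading bit is 1):
  pos 0: 10001 XOR 11001 = 01000
  pos 1: 10001 XOR 11001 = 01000
  pos 2: 10000 XOR 11001 = 01001
  pos 3: 10010 XOR 11001 = 01011
  pos 4: 10110 XOR 11001 = 01111
  pos 5: 11110 XOR 11001 = 00111
  pos 7: 11101 XOR 11001 = 00100
  pos 9: 10000 XOR 11001 = 01001
  pos 10: 10010 XOR 11001 = 01011
  pos 11: 10110 XOR 11001 = 01111
Remainder (last 4 bits) = 1111. This is the CRC / FCS.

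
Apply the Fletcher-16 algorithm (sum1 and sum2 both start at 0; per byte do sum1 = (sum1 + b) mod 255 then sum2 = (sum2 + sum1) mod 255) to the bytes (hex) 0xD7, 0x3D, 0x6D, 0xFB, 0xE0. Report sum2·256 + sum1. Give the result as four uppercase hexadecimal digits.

Running sums (mod 255):
  after byte 0 (0xD7): sum1=215, sum2=215
  after byte 1 (0x3D): sum1=21, sum2=236
  after byte 2 (0x6D): sum1=130, sum2=111
  after byte 3 (0xFB): sum1=126, sum2=237
  after byte 4 (0xE0): sum1=95, sum2=77
Checksum = sum2·256 + sum1 = 77·256 + 95 = 19807 = 0x4D5F.

4D5F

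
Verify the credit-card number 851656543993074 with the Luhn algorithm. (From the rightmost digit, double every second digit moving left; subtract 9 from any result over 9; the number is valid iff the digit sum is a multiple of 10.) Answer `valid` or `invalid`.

valid

From the right, keep odd positions and double even positions (subtract 9 from any doubled value over 9):
  doubled (positions 2,4,...): 5 6 9 8 3 3 1 → sum 35
  kept (positions 1,3,...): 4 0 9 3 5 5 1 8 → sum 35
Total = 70.
70 mod 10 = 0, so the number is valid.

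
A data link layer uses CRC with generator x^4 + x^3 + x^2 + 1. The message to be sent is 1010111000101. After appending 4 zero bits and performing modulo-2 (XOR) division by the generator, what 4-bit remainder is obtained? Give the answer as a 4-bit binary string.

0100

Append 4 zeros: 10101110001010000. Divide by 11101 (XOR where the leading bit is 1):
  pos 0: 10101 XOR 11101 = 01000
  pos 1: 10001 XOR 11101 = 01100
  pos 2: 11001 XOR 11101 = 00100
  pos 4: 10000 XOR 11101 = 01101
  pos 5: 11010 XOR 11101 = 00111
  pos 7: 11110 XOR 11101 = 00011
  pos 10: 11100 XOR 11101 = 00001
Remainder (last 4 bits) = 0100. This is the CRC / FCS.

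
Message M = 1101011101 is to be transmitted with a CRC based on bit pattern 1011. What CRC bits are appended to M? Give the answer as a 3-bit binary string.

Append 3 zeros: 1101011101000. Divide by 1011 (XOR where the leading bit is 1):
  pos 0: 1101 XOR 1011 = 0110
  pos 1: 1100 XOR 1011 = 0111
  pos 2: 1111 XOR 1011 = 0100
  pos 3: 1001 XOR 1011 = 0010
  pos 5: 1010 XOR 1011 = 0001
  pos 8: 1100 XOR 1011 = 0111
  pos 9: 1110 XOR 1011 = 0101
Remainder (last 3 bits) = 101. This is the CRC / FCS.

101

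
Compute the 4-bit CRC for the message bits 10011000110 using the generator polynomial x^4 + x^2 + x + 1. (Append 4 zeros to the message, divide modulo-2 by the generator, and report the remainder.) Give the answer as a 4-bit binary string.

1011

Append 4 zeros: 100110001100000. Divide by 10111 (XOR where the leading bit is 1):
  pos 0: 10011 XOR 10111 = 00100
  pos 2: 10000 XOR 10111 = 00111
  pos 4: 11101 XOR 10111 = 01010
  pos 5: 10101 XOR 10111 = 00010
  pos 8: 10000 XOR 10111 = 00111
  pos 10: 11100 XOR 10111 = 01011
Remainder (last 4 bits) = 1011. This is the CRC / FCS.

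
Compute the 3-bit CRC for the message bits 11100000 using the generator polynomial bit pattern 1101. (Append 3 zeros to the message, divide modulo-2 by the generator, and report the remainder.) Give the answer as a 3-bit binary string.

Append 3 zeros: 11100000000. Divide by 1101 (XOR where the leading bit is 1):
  pos 0: 1110 XOR 1101 = 0011
  pos 2: 1100 XOR 1101 = 0001
  pos 5: 1000 XOR 1101 = 0101
  pos 6: 1010 XOR 1101 = 0111
  pos 7: 1110 XOR 1101 = 0011
Remainder (last 3 bits) = 011. This is the CRC / FCS.

011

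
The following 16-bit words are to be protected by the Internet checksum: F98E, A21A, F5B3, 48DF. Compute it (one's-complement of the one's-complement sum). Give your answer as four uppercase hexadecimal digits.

One's-complement addition (fold any carry out of bit 15 back into bit 0):
  0xF98E + 0xA21A = 0x19BA8 → wrap carry → 0x9BA9
  0x9BA9 + 0xF5B3 = 0x1915C → wrap carry → 0x915D
  0x915D + 0x48DF = 0x0DA3C
One's-complement sum = 0xDA3C.
Checksum = ~0xDA3C & 0xFFFF = 0x25C3.

25C3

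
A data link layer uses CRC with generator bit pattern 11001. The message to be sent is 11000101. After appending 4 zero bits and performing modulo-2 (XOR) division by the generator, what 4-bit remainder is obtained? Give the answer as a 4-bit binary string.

Append 4 zeros: 110001010000. Divide by 11001 (XOR where the leading bit is 1):
  pos 0: 11000 XOR 11001 = 00001
  pos 4: 11010 XOR 11001 = 00011
  pos 7: 11000 XOR 11001 = 00001
Remainder (last 4 bits) = 0001. This is the CRC / FCS.

0001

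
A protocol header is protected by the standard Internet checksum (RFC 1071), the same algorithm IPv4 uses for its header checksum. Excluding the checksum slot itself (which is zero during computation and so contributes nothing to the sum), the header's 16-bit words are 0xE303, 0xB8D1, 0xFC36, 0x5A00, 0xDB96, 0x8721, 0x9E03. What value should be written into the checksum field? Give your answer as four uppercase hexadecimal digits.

One's-complement addition (fold any carry out of bit 15 back into bit 0):
  0xE303 + 0xB8D1 = 0x19BD4 → wrap carry → 0x9BD5
  0x9BD5 + 0xFC36 = 0x1980B → wrap carry → 0x980C
  0x980C + 0x5A00 = 0x0F20C
  0xF20C + 0xDB96 = 0x1CDA2 → wrap carry → 0xCDA3
  0xCDA3 + 0x8721 = 0x154C4 → wrap carry → 0x54C5
  0x54C5 + 0x9E03 = 0x0F2C8
One's-complement sum = 0xF2C8.
Checksum = ~0xF2C8 & 0xFFFF = 0x0D37.

0D37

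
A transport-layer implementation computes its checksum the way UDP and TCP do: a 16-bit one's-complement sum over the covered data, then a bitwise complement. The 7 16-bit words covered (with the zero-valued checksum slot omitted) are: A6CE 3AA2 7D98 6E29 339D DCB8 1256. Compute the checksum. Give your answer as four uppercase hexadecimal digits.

One's-complement addition (fold any carry out of bit 15 back into bit 0):
  0xA6CE + 0x3AA2 = 0x0E170
  0xE170 + 0x7D98 = 0x15F08 → wrap carry → 0x5F09
  0x5F09 + 0x6E29 = 0x0CD32
  0xCD32 + 0x339D = 0x100CF → wrap carry → 0x00D0
  0x00D0 + 0xDCB8 = 0x0DD88
  0xDD88 + 0x1256 = 0x0EFDE
One's-complement sum = 0xEFDE.
Checksum = ~0xEFDE & 0xFFFF = 0x1021.

1021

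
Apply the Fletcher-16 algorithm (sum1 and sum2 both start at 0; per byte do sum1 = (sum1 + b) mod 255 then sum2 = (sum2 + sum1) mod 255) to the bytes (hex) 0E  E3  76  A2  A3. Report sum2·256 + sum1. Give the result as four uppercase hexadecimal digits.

22AE

Running sums (mod 255):
  after byte 0 (0E): sum1=14, sum2=14
  after byte 1 (E3): sum1=241, sum2=0
  after byte 2 (76): sum1=104, sum2=104
  after byte 3 (A2): sum1=11, sum2=115
  after byte 4 (A3): sum1=174, sum2=34
Checksum = sum2·256 + sum1 = 34·256 + 174 = 8878 = 0x22AE.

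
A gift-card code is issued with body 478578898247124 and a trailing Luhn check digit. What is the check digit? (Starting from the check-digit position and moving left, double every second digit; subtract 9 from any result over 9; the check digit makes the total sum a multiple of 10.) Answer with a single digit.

8

Partial digits right→left: 4 2 1 7 4 2 8 9 8 8 7 5 8 7 4
Double every second digit counting from the check-digit position (so the 1st, 3rd, 5th, ... of the partial from the right).
  doubled (with −9 where >9): 8 2 8 7 7 5 7 8 → sum 52
  kept as-is: 2 7 2 9 8 5 7 → sum 40
Total = 52 + 40 = 92.
Check digit = (10 − (92 mod 10)) mod 10 = 8.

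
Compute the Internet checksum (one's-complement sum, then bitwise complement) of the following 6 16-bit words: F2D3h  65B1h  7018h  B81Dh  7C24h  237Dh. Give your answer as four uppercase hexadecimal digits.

One's-complement addition (fold any carry out of bit 15 back into bit 0):
  0xF2D3 + 0x65B1 = 0x15884 → wrap carry → 0x5885
  0x5885 + 0x7018 = 0x0C89D
  0xC89D + 0xB81D = 0x180BA → wrap carry → 0x80BB
  0x80BB + 0x7C24 = 0x0FCDF
  0xFCDF + 0x237D = 0x1205C → wrap carry → 0x205D
One's-complement sum = 0x205D.
Checksum = ~0x205D & 0xFFFF = 0xDFA2.

DFA2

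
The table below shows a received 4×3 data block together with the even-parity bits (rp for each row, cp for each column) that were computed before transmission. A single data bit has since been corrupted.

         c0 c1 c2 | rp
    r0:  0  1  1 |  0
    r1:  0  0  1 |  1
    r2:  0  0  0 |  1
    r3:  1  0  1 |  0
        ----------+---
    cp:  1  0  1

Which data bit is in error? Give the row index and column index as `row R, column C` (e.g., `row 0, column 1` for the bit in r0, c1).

row 2, column 1

Recompute each row's even parity and compare to rp:
  r0: data parity 0, sent rp 0 → ok
  r1: data parity 1, sent rp 1 → ok
  r2: data parity 0, sent rp 1 → mismatch
  r3: data parity 0, sent rp 0 → ok
Recompute each column's even parity and compare to cp:
  c0: data parity 1, sent cp 1 → ok
  c1: data parity 1, sent cp 0 → mismatch
  c2: data parity 1, sent cp 1 → ok
Exactly one row (r2) and one column (c1) fail → the flipped bit is at their intersection.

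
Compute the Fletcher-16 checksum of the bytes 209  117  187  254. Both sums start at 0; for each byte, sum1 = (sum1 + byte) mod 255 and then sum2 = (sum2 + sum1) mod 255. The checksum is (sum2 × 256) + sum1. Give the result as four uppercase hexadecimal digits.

Running sums (mod 255):
  after byte 0 (209): sum1=209, sum2=209
  after byte 1 (117): sum1=71, sum2=25
  after byte 2 (187): sum1=3, sum2=28
  after byte 3 (254): sum1=2, sum2=30
Checksum = sum2·256 + sum1 = 30·256 + 2 = 7682 = 0x1E02.

1E02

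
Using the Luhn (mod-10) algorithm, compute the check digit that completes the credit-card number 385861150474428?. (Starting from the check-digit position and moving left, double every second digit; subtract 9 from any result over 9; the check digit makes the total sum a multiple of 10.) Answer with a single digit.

Partial digits right→left: 8 2 4 4 7 4 0 5 1 1 6 8 5 8 3
Double every second digit counting from the check-digit position (so the 1st, 3rd, 5th, ... of the partial from the right).
  doubled (with −9 where >9): 7 8 5 0 2 3 1 6 → sum 32
  kept as-is: 2 4 4 5 1 8 8 → sum 32
Total = 32 + 32 = 64.
Check digit = (10 − (64 mod 10)) mod 10 = 6.

6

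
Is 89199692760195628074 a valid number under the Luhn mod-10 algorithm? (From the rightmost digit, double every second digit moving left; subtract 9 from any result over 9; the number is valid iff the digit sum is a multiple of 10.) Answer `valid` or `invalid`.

From the right, keep odd positions and double even positions (subtract 9 from any doubled value over 9):
  doubled (positions 2,4,...): 5 7 3 9 0 5 9 9 2 7 → sum 56
  kept (positions 1,3,...): 4 0 2 5 1 6 2 6 9 9 → sum 44
Total = 100.
100 mod 10 = 0, so the number is valid.

valid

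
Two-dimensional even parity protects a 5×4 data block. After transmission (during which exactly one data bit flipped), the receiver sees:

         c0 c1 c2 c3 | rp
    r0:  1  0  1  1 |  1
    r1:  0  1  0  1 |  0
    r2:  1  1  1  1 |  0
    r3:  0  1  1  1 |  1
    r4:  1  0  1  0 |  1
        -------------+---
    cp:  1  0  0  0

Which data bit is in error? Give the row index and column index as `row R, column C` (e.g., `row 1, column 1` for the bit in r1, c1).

Recompute each row's even parity and compare to rp:
  r0: data parity 1, sent rp 1 → ok
  r1: data parity 0, sent rp 0 → ok
  r2: data parity 0, sent rp 0 → ok
  r3: data parity 1, sent rp 1 → ok
  r4: data parity 0, sent rp 1 → mismatch
Recompute each column's even parity and compare to cp:
  c0: data parity 1, sent cp 1 → ok
  c1: data parity 1, sent cp 0 → mismatch
  c2: data parity 0, sent cp 0 → ok
  c3: data parity 0, sent cp 0 → ok
Exactly one row (r4) and one column (c1) fail → the flipped bit is at their intersection.

row 4, column 1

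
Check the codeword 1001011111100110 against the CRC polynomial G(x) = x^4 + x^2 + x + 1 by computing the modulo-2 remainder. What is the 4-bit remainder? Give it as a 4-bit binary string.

0000

Modulo-2 division of 1001011111100110 by 10111:
  pos 0: 10010 XOR 10111 = 00101
  pos 2: 10111 XOR 10111 = 00000
  pos 7: 11110 XOR 10111 = 01001
  pos 8: 10010 XOR 10111 = 00101
  pos 10: 10111 XOR 10111 = 00000
Remainder = 0000 (zero — the frame passes the CRC check).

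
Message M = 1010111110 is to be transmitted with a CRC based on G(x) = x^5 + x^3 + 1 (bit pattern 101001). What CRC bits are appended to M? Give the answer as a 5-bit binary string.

Append 5 zeros: 101011111000000. Divide by 101001 (XOR where the leading bit is 1):
  pos 0: 101011 XOR 101001 = 000010
  pos 4: 101110 XOR 101001 = 000111
  pos 7: 111000 XOR 101001 = 010001
  pos 8: 100010 XOR 101001 = 001011
Remainder (last 5 bits) = 10110. This is the CRC / FCS.

10110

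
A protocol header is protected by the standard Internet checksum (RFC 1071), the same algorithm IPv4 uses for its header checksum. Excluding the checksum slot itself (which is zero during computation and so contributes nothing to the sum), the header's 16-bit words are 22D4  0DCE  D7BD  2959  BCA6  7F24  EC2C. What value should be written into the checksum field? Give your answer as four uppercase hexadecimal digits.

A64E

One's-complement addition (fold any carry out of bit 15 back into bit 0):
  0x22D4 + 0x0DCE = 0x030A2
  0x30A2 + 0xD7BD = 0x1085F → wrap carry → 0x0860
  0x0860 + 0x2959 = 0x031B9
  0x31B9 + 0xBCA6 = 0x0EE5F
  0xEE5F + 0x7F24 = 0x16D83 → wrap carry → 0x6D84
  0x6D84 + 0xEC2C = 0x159B0 → wrap carry → 0x59B1
One's-complement sum = 0x59B1.
Checksum = ~0x59B1 & 0xFFFF = 0xA64E.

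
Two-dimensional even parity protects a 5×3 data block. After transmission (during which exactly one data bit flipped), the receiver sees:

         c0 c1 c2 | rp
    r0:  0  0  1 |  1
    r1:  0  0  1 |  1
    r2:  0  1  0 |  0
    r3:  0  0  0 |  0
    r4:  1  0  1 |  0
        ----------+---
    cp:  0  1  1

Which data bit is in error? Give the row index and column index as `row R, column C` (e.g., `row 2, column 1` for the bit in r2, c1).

row 2, column 0

Recompute each row's even parity and compare to rp:
  r0: data parity 1, sent rp 1 → ok
  r1: data parity 1, sent rp 1 → ok
  r2: data parity 1, sent rp 0 → mismatch
  r3: data parity 0, sent rp 0 → ok
  r4: data parity 0, sent rp 0 → ok
Recompute each column's even parity and compare to cp:
  c0: data parity 1, sent cp 0 → mismatch
  c1: data parity 1, sent cp 1 → ok
  c2: data parity 1, sent cp 1 → ok
Exactly one row (r2) and one column (c0) fail → the flipped bit is at their intersection.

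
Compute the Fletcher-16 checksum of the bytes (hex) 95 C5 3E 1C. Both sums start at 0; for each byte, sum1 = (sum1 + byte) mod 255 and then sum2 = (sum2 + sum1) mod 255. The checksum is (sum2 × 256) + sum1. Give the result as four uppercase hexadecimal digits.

40B5

Running sums (mod 255):
  after byte 0 (95): sum1=149, sum2=149
  after byte 1 (C5): sum1=91, sum2=240
  after byte 2 (3E): sum1=153, sum2=138
  after byte 3 (1C): sum1=181, sum2=64
Checksum = sum2·256 + sum1 = 64·256 + 181 = 16565 = 0x40B5.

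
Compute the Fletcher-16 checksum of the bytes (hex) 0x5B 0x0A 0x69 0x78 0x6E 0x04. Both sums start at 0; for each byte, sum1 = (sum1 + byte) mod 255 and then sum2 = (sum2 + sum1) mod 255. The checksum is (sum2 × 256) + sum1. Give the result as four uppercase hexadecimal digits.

Running sums (mod 255):
  after byte 0 (0x5B): sum1=91, sum2=91
  after byte 1 (0x0A): sum1=101, sum2=192
  after byte 2 (0x69): sum1=206, sum2=143
  after byte 3 (0x78): sum1=71, sum2=214
  after byte 4 (0x6E): sum1=181, sum2=140
  after byte 5 (0x04): sum1=185, sum2=70
Checksum = sum2·256 + sum1 = 70·256 + 185 = 18105 = 0x46B9.

46B9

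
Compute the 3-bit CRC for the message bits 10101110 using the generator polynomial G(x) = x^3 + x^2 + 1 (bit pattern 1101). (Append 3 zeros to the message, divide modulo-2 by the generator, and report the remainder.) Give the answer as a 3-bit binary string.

Append 3 zeros: 10101110000. Divide by 1101 (XOR where the leading bit is 1):
  pos 0: 1010 XOR 1101 = 0111
  pos 1: 1111 XOR 1101 = 0010
  pos 3: 1011 XOR 1101 = 0110
  pos 4: 1100 XOR 1101 = 0001
  pos 7: 1000 XOR 1101 = 0101
Remainder (last 3 bits) = 101. This is the CRC / FCS.

101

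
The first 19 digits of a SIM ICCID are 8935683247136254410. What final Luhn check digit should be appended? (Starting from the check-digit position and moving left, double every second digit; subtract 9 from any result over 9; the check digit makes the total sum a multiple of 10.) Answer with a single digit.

5

Partial digits right→left: 0 1 4 4 5 2 6 3 1 7 4 2 3 8 6 5 3 9 8
Double every second digit counting from the check-digit position (so the 1st, 3rd, 5th, ... of the partial from the right).
  doubled (with −9 where >9): 0 8 1 3 2 8 6 3 6 7 → sum 44
  kept as-is: 1 4 2 3 7 2 8 5 9 → sum 41
Total = 44 + 41 = 85.
Check digit = (10 − (85 mod 10)) mod 10 = 5.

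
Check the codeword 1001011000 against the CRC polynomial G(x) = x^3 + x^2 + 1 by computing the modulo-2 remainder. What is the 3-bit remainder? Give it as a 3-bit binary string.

Modulo-2 division of 1001011000 by 1101:
  pos 0: 1001 XOR 1101 = 0100
  pos 1: 1000 XOR 1101 = 0101
  pos 2: 1011 XOR 1101 = 0110
  pos 3: 1101 XOR 1101 = 0000
Remainder = 000 (zero — the frame passes the CRC check).

000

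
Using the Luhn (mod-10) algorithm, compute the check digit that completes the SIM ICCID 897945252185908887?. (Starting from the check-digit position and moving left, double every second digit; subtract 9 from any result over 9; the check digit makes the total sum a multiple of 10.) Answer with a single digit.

Partial digits right→left: 7 8 8 8 0 9 5 8 1 2 5 2 5 4 9 7 9 8
Double every second digit counting from the check-digit position (so the 1st, 3rd, 5th, ... of the partial from the right).
  doubled (with −9 where >9): 5 7 0 1 2 1 1 9 9 → sum 35
  kept as-is: 8 8 9 8 2 2 4 7 8 → sum 56
Total = 35 + 56 = 91.
Check digit = (10 − (91 mod 10)) mod 10 = 9.

9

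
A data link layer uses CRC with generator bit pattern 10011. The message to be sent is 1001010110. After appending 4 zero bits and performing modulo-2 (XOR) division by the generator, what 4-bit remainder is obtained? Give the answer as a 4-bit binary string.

0101

Append 4 zeros: 10010101100000. Divide by 10011 (XOR where the leading bit is 1):
  pos 0: 10010 XOR 10011 = 00001
  pos 4: 11011 XOR 10011 = 01000
  pos 5: 10000 XOR 10011 = 00011
  pos 8: 11000 XOR 10011 = 01011
  pos 9: 10110 XOR 10011 = 00101
Remainder (last 4 bits) = 0101. This is the CRC / FCS.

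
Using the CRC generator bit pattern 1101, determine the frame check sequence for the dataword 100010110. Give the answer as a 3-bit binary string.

Append 3 zeros: 100010110000. Divide by 1101 (XOR where the leading bit is 1):
  pos 0: 1000 XOR 1101 = 0101
  pos 1: 1011 XOR 1101 = 0110
  pos 2: 1100 XOR 1101 = 0001
  pos 5: 1110 XOR 1101 = 0011
  pos 7: 1100 XOR 1101 = 0001
Remainder (last 3 bits) = 010. This is the CRC / FCS.

010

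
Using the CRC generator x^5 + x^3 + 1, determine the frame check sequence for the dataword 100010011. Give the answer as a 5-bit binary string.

10011

Append 5 zeros: 10001001100000. Divide by 101001 (XOR where the leading bit is 1):
  pos 0: 100010 XOR 101001 = 001011
  pos 2: 101101 XOR 101001 = 000100
  pos 5: 100100 XOR 101001 = 001101
  pos 7: 110100 XOR 101001 = 011101
  pos 8: 111010 XOR 101001 = 010011
Remainder (last 5 bits) = 10011. This is the CRC / FCS.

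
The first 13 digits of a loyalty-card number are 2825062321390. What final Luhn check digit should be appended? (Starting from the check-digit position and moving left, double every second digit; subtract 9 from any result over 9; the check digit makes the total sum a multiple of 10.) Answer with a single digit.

6

Partial digits right→left: 0 9 3 1 2 3 2 6 0 5 2 8 2
Double every second digit counting from the check-digit position (so the 1st, 3rd, 5th, ... of the partial from the right).
  doubled (with −9 where >9): 0 6 4 4 0 4 4 → sum 22
  kept as-is: 9 1 3 6 5 8 → sum 32
Total = 22 + 32 = 54.
Check digit = (10 − (54 mod 10)) mod 10 = 6.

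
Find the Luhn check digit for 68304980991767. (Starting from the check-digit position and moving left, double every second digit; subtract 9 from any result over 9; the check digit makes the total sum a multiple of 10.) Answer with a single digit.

Partial digits right→left: 7 6 7 1 9 9 0 8 9 4 0 3 8 6
Double every second digit counting from the check-digit position (so the 1st, 3rd, 5th, ... of the partial from the right).
  doubled (with −9 where >9): 5 5 9 0 9 0 7 → sum 35
  kept as-is: 6 1 9 8 4 3 6 → sum 37
Total = 35 + 37 = 72.
Check digit = (10 − (72 mod 10)) mod 10 = 8.

8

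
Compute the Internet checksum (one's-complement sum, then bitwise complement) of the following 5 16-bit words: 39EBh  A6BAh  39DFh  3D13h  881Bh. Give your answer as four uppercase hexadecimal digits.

204C

One's-complement addition (fold any carry out of bit 15 back into bit 0):
  0x39EB + 0xA6BA = 0x0E0A5
  0xE0A5 + 0x39DF = 0x11A84 → wrap carry → 0x1A85
  0x1A85 + 0x3D13 = 0x05798
  0x5798 + 0x881B = 0x0DFB3
One's-complement sum = 0xDFB3.
Checksum = ~0xDFB3 & 0xFFFF = 0x204C.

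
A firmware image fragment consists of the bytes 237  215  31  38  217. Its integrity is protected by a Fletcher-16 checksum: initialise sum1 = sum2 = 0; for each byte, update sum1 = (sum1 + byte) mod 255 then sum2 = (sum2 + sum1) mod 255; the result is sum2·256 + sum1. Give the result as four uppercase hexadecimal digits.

Running sums (mod 255):
  after byte 0 (237): sum1=237, sum2=237
  after byte 1 (215): sum1=197, sum2=179
  after byte 2 (31): sum1=228, sum2=152
  after byte 3 (38): sum1=11, sum2=163
  after byte 4 (217): sum1=228, sum2=136
Checksum = sum2·256 + sum1 = 136·256 + 228 = 35044 = 0x88E4.

88E4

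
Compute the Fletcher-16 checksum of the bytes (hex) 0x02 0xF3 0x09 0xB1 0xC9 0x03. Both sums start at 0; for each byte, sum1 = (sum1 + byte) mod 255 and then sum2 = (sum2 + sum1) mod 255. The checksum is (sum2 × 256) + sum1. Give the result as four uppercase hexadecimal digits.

9F7D

Running sums (mod 255):
  after byte 0 (0x02): sum1=2, sum2=2
  after byte 1 (0xF3): sum1=245, sum2=247
  after byte 2 (0x09): sum1=254, sum2=246
  after byte 3 (0xB1): sum1=176, sum2=167
  after byte 4 (0xC9): sum1=122, sum2=34
  after byte 5 (0x03): sum1=125, sum2=159
Checksum = sum2·256 + sum1 = 159·256 + 125 = 40829 = 0x9F7D.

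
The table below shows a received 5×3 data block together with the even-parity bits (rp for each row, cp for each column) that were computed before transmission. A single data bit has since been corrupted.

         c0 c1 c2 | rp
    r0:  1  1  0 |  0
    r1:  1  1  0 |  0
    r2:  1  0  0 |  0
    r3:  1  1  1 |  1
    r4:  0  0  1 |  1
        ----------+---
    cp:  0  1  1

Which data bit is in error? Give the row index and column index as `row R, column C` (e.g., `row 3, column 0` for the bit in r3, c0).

row 2, column 2

Recompute each row's even parity and compare to rp:
  r0: data parity 0, sent rp 0 → ok
  r1: data parity 0, sent rp 0 → ok
  r2: data parity 1, sent rp 0 → mismatch
  r3: data parity 1, sent rp 1 → ok
  r4: data parity 1, sent rp 1 → ok
Recompute each column's even parity and compare to cp:
  c0: data parity 0, sent cp 0 → ok
  c1: data parity 1, sent cp 1 → ok
  c2: data parity 0, sent cp 1 → mismatch
Exactly one row (r2) and one column (c2) fail → the flipped bit is at their intersection.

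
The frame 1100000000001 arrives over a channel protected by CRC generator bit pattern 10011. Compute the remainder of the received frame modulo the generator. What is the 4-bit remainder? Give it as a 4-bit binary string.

Modulo-2 division of 1100000000001 by 10011:
  pos 0: 11000 XOR 10011 = 01011
  pos 1: 10110 XOR 10011 = 00101
  pos 3: 10100 XOR 10011 = 00111
  pos 5: 11100 XOR 10011 = 01111
  pos 6: 11110 XOR 10011 = 01101
  pos 7: 11010 XOR 10011 = 01001
  pos 8: 10011 XOR 10011 = 00000
Remainder = 0000 (zero — the frame passes the CRC check).

0000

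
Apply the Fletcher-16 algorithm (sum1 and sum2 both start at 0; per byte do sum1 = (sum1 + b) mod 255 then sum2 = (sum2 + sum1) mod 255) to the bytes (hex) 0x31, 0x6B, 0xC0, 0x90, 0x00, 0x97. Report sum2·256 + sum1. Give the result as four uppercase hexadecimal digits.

8C85

Running sums (mod 255):
  after byte 0 (0x31): sum1=49, sum2=49
  after byte 1 (0x6B): sum1=156, sum2=205
  after byte 2 (0xC0): sum1=93, sum2=43
  after byte 3 (0x90): sum1=237, sum2=25
  after byte 4 (0x00): sum1=237, sum2=7
  after byte 5 (0x97): sum1=133, sum2=140
Checksum = sum2·256 + sum1 = 140·256 + 133 = 35973 = 0x8C85.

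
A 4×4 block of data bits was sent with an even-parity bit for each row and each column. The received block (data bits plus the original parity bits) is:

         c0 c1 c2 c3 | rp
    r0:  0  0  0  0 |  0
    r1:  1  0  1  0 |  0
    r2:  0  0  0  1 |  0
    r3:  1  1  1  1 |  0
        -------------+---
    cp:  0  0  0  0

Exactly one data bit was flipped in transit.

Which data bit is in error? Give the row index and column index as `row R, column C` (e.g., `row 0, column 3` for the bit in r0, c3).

Recompute each row's even parity and compare to rp:
  r0: data parity 0, sent rp 0 → ok
  r1: data parity 0, sent rp 0 → ok
  r2: data parity 1, sent rp 0 → mismatch
  r3: data parity 0, sent rp 0 → ok
Recompute each column's even parity and compare to cp:
  c0: data parity 0, sent cp 0 → ok
  c1: data parity 1, sent cp 0 → mismatch
  c2: data parity 0, sent cp 0 → ok
  c3: data parity 0, sent cp 0 → ok
Exactly one row (r2) and one column (c1) fail → the flipped bit is at their intersection.

row 2, column 1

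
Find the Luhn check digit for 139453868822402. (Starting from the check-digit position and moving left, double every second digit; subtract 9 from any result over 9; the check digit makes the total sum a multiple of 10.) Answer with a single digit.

Partial digits right→left: 2 0 4 2 2 8 8 6 8 3 5 4 9 3 1
Double every second digit counting from the check-digit position (so the 1st, 3rd, 5th, ... of the partial from the right).
  doubled (with −9 where >9): 4 8 4 7 7 1 9 2 → sum 42
  kept as-is: 0 2 8 6 3 4 3 → sum 26
Total = 42 + 26 = 68.
Check digit = (10 − (68 mod 10)) mod 10 = 2.

2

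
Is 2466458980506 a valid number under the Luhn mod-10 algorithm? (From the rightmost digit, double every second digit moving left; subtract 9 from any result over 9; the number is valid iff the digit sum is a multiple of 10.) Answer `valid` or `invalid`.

valid

From the right, keep odd positions and double even positions (subtract 9 from any doubled value over 9):
  doubled (positions 2,4,...): 0 0 9 1 3 8 → sum 21
  kept (positions 1,3,...): 6 5 8 8 4 6 2 → sum 39
Total = 60.
60 mod 10 = 0, so the number is valid.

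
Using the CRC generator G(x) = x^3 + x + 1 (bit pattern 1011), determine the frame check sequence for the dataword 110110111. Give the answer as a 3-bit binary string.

Append 3 zeros: 110110111000. Divide by 1011 (XOR where the leading bit is 1):
  pos 0: 1101 XOR 1011 = 0110
  pos 1: 1101 XOR 1011 = 0110
  pos 2: 1100 XOR 1011 = 0111
  pos 3: 1111 XOR 1011 = 0100
  pos 4: 1001 XOR 1011 = 0010
  pos 6: 1010 XOR 1011 = 0001
Remainder (last 3 bits) = 100. This is the CRC / FCS.

100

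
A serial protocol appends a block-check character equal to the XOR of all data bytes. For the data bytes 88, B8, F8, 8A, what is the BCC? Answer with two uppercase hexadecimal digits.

42

XOR the bytes together:
  start with 0x88
  0x88 ⊕ 0xB8 = 0x30
  0x30 ⊕ 0xF8 = 0xC8
  0xC8 ⊕ 0x8A = 0x42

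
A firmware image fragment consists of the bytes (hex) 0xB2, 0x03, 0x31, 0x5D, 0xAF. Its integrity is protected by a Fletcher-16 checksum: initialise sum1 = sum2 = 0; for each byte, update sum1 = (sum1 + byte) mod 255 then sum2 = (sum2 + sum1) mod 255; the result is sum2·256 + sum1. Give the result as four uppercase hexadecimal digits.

87F3

Running sums (mod 255):
  after byte 0 (0xB2): sum1=178, sum2=178
  after byte 1 (0x03): sum1=181, sum2=104
  after byte 2 (0x31): sum1=230, sum2=79
  after byte 3 (0x5D): sum1=68, sum2=147
  after byte 4 (0xAF): sum1=243, sum2=135
Checksum = sum2·256 + sum1 = 135·256 + 243 = 34803 = 0x87F3.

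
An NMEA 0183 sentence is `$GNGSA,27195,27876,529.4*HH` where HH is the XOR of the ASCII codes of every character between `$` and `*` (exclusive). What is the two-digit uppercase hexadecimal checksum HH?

XOR the ASCII codes of the payload characters:
  'G' = 0x47 → acc = 0x47
  'N' = 0x4E → acc = 0x09
  'G' = 0x47 → acc = 0x4E
  'S' = 0x53 → acc = 0x1D
  'A' = 0x41 → acc = 0x5C
  ',' = 0x2C → acc = 0x70
  '2' = 0x32 → acc = 0x42
  '7' = 0x37 → acc = 0x75
  '1' = 0x31 → acc = 0x44
  '9' = 0x39 → acc = 0x7D
  '5' = 0x35 → acc = 0x48
  ',' = 0x2C → acc = 0x64
  '2' = 0x32 → acc = 0x56
  '7' = 0x37 → acc = 0x61
  '8' = 0x38 → acc = 0x59
  '7' = 0x37 → acc = 0x6E
  '6' = 0x36 → acc = 0x58
  ',' = 0x2C → acc = 0x74
  '5' = 0x35 → acc = 0x41
  '2' = 0x32 → acc = 0x73
  '9' = 0x39 → acc = 0x4A
  '.' = 0x2E → acc = 0x64
  '4' = 0x34 → acc = 0x50
Checksum = 0x50.

50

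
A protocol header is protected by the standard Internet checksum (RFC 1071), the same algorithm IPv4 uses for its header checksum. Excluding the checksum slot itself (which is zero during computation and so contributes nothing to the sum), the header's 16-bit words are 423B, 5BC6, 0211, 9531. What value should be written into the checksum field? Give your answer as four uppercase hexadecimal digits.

CABB

One's-complement addition (fold any carry out of bit 15 back into bit 0):
  0x423B + 0x5BC6 = 0x09E01
  0x9E01 + 0x0211 = 0x0A012
  0xA012 + 0x9531 = 0x13543 → wrap carry → 0x3544
One's-complement sum = 0x3544.
Checksum = ~0x3544 & 0xFFFF = 0xCABB.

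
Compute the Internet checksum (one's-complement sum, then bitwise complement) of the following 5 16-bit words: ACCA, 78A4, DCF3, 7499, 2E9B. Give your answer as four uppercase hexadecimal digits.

5A68

One's-complement addition (fold any carry out of bit 15 back into bit 0):
  0xACCA + 0x78A4 = 0x1256E → wrap carry → 0x256F
  0x256F + 0xDCF3 = 0x10262 → wrap carry → 0x0263
  0x0263 + 0x7499 = 0x076FC
  0x76FC + 0x2E9B = 0x0A597
One's-complement sum = 0xA597.
Checksum = ~0xA597 & 0xFFFF = 0x5A68.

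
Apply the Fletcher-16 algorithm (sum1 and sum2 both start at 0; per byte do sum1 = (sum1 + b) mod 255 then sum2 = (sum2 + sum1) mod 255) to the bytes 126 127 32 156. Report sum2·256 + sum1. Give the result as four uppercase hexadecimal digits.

55BA

Running sums (mod 255):
  after byte 0 (126): sum1=126, sum2=126
  after byte 1 (127): sum1=253, sum2=124
  after byte 2 (32): sum1=30, sum2=154
  after byte 3 (156): sum1=186, sum2=85
Checksum = sum2·256 + sum1 = 85·256 + 186 = 21946 = 0x55BA.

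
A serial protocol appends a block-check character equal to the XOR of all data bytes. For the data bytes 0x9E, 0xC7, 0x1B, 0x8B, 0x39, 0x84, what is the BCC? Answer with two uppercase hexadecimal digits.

XOR the bytes together:
  start with 0x9E
  0x9E ⊕ 0xC7 = 0x59
  0x59 ⊕ 0x1B = 0x42
  0x42 ⊕ 0x8B = 0xC9
  0xC9 ⊕ 0x39 = 0xF0
  0xF0 ⊕ 0x84 = 0x74

74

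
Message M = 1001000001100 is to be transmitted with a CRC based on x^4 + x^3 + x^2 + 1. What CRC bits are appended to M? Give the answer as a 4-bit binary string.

0101

Append 4 zeros: 10010000011000000. Divide by 11101 (XOR where the leading bit is 1):
  pos 0: 10010 XOR 11101 = 01111
  pos 1: 11110 XOR 11101 = 00011
  pos 4: 11000 XOR 11101 = 00101
  pos 6: 10111 XOR 11101 = 01010
  pos 7: 10100 XOR 11101 = 01001
  pos 8: 10010 XOR 11101 = 01111
  pos 9: 11110 XOR 11101 = 00011
  pos 12: 11000 XOR 11101 = 00101
Remainder (last 4 bits) = 0101. This is the CRC / FCS.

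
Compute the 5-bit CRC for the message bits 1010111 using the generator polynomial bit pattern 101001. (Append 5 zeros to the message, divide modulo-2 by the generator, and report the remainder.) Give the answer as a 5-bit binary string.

Append 5 zeros: 101011100000. Divide by 101001 (XOR where the leading bit is 1):
  pos 0: 101011 XOR 101001 = 000010
  pos 4: 101000 XOR 101001 = 000001
Remainder (last 5 bits) = 00100. This is the CRC / FCS.

00100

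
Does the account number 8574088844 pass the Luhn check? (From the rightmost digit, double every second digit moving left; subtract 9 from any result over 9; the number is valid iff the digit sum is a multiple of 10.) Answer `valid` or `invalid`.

From the right, keep odd positions and double even positions (subtract 9 from any doubled value over 9):
  doubled (positions 2,4,...): 8 7 0 5 7 → sum 27
  kept (positions 1,3,...): 4 8 8 4 5 → sum 29
Total = 56.
56 mod 10 = 6, so the number is invalid.

invalid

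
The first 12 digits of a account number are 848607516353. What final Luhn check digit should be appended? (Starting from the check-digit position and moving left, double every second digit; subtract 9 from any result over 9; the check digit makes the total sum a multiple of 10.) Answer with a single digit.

8

Partial digits right→left: 3 5 3 6 1 5 7 0 6 8 4 8
Double every second digit counting from the check-digit position (so the 1st, 3rd, 5th, ... of the partial from the right).
  doubled (with −9 where >9): 6 6 2 5 3 8 → sum 30
  kept as-is: 5 6 5 0 8 8 → sum 32
Total = 30 + 32 = 62.
Check digit = (10 − (62 mod 10)) mod 10 = 8.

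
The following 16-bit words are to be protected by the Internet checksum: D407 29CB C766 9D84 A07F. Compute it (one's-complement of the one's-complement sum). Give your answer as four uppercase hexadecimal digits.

FCC1

One's-complement addition (fold any carry out of bit 15 back into bit 0):
  0xD407 + 0x29CB = 0x0FDD2
  0xFDD2 + 0xC766 = 0x1C538 → wrap carry → 0xC539
  0xC539 + 0x9D84 = 0x162BD → wrap carry → 0x62BE
  0x62BE + 0xA07F = 0x1033D → wrap carry → 0x033E
One's-complement sum = 0x033E.
Checksum = ~0x033E & 0xFFFF = 0xFCC1.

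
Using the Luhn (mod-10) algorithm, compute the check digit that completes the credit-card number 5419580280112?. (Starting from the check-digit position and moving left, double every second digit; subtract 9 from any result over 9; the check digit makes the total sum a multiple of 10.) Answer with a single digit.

Partial digits right→left: 2 1 1 0 8 2 0 8 5 9 1 4 5
Double every second digit counting from the check-digit position (so the 1st, 3rd, 5th, ... of the partial from the right).
  doubled (with −9 where >9): 4 2 7 0 1 2 1 → sum 17
  kept as-is: 1 0 2 8 9 4 → sum 24
Total = 17 + 24 = 41.
Check digit = (10 − (41 mod 10)) mod 10 = 9.

9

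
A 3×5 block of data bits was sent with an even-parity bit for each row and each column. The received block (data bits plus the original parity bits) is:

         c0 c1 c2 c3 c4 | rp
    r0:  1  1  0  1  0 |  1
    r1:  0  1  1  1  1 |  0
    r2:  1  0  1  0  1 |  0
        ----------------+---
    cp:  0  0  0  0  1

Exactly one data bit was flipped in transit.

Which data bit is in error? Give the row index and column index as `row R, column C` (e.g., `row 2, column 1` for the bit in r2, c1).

row 2, column 4

Recompute each row's even parity and compare to rp:
  r0: data parity 1, sent rp 1 → ok
  r1: data parity 0, sent rp 0 → ok
  r2: data parity 1, sent rp 0 → mismatch
Recompute each column's even parity and compare to cp:
  c0: data parity 0, sent cp 0 → ok
  c1: data parity 0, sent cp 0 → ok
  c2: data parity 0, sent cp 0 → ok
  c3: data parity 0, sent cp 0 → ok
  c4: data parity 0, sent cp 1 → mismatch
Exactly one row (r2) and one column (c4) fail → the flipped bit is at their intersection.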